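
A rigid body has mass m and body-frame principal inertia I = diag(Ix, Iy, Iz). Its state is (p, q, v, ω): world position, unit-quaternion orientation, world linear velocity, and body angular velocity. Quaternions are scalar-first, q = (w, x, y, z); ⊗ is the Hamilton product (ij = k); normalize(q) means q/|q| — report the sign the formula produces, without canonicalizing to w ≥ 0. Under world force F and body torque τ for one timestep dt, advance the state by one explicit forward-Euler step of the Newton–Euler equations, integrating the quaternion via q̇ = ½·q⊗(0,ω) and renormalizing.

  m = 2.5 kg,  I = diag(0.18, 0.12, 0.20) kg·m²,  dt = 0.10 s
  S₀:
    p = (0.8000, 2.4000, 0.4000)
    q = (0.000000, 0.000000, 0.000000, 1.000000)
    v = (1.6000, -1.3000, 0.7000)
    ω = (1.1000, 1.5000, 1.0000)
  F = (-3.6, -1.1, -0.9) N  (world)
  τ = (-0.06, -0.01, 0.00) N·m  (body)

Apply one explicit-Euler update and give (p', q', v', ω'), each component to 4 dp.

p' = (0.9600, 2.2700, 0.4700)
q' = (-0.0497, -0.0746, 0.0547, 0.9945)
v' = (1.4560, -1.3440, 0.6640)
ω' = (1.0000, 1.5100, 1.0495)

gyro term ω×Iω = (0.1200, -0.0220, -0.0990)
α = I⁻¹(τ − ω×Iω) = (-1.0000, 0.1000, 0.4950)
ω + α·dt = (1.0000, 1.5100, 1.0495)
Hamilton product q⊗(0,ω) = (-1.0000000, -1.5000000, 1.1000000, 0.0000000)
q' = normalize(q + ½dt·q⊗(0,ω)) = (-0.0497, -0.0746, 0.0547, 0.9945)
p + v·dt = (0.9600, 2.2700, 0.4700)
v' = v + a·dt = (1.4560, -1.3440, 0.6640)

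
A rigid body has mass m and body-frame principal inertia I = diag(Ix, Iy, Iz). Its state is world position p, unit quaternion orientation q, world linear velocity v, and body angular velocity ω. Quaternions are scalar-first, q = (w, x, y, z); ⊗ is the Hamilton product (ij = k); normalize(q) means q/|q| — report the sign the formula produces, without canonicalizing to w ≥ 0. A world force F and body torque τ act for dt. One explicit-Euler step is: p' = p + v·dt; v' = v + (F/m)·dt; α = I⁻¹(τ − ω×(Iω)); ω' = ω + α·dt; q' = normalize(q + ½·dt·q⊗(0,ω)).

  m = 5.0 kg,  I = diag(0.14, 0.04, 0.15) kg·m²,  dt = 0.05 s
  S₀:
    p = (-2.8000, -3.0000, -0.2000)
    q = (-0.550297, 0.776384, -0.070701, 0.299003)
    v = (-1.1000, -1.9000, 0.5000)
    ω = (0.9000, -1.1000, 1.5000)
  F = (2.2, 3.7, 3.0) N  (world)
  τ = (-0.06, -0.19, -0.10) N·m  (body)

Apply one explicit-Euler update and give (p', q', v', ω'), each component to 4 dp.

(τ − ω×Iω)/I = (0.8679, -4.4125, -1.3267)
ω' = ω + α·dt = (0.9434, -1.3206, 1.4337)
2q̇ = q⊗(0,ω) = (-1.2250212, -0.2724155, -0.2901466, -1.6158370)
updated quaternion q' = (-0.5801, 0.7685, -0.0779, 0.2583)
new position p' = (-2.8550, -3.0950, -0.1750)
new velocity v' = (-1.0780, -1.8630, 0.5300)

p' = (-2.8550, -3.0950, -0.1750)
q' = (-0.5801, 0.7685, -0.0779, 0.2583)
v' = (-1.0780, -1.8630, 0.5300)
ω' = (0.9434, -1.3206, 1.4337)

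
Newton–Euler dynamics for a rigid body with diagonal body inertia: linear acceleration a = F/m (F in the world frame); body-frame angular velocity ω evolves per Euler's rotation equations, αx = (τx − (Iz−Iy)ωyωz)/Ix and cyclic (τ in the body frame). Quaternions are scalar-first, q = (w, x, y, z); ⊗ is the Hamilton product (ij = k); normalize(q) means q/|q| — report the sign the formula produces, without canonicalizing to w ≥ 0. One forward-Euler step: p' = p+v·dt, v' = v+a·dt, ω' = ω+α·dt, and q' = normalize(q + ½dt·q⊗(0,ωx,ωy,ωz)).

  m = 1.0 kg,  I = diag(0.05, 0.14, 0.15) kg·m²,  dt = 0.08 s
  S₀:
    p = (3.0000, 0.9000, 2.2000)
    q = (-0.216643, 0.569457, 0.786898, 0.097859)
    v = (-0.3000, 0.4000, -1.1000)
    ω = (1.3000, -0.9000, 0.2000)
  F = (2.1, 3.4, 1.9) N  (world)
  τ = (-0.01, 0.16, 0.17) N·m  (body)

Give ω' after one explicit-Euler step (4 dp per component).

ω' = (1.2869, -0.7937, 0.3468)

precession coupling ω×(Iω) = (-0.0018, -0.0260, -0.1053)
α = I⁻¹(τ − ω×Iω) = (-0.1640, 1.3286, 1.8353)
ω' = ω + α·dt = (1.2869, -0.7937, 0.3468)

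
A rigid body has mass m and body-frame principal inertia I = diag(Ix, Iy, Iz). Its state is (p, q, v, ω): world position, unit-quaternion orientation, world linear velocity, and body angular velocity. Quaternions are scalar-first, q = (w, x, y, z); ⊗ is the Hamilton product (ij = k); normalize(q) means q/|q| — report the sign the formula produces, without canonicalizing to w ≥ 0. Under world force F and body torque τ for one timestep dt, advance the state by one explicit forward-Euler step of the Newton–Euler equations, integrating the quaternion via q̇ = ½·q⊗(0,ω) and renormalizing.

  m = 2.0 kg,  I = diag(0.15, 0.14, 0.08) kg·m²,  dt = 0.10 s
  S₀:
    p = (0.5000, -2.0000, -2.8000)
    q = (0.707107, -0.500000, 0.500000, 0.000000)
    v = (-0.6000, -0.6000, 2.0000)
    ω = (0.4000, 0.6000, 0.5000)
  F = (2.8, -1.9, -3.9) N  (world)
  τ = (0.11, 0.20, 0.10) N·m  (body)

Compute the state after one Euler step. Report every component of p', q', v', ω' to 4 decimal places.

a = F/m = (1.4000, -0.9500, -1.9500)
new position p' = (0.4400, -2.0600, -2.6000)
v' = v + a·dt = (-0.4600, -0.6950, 1.8050)
ω×(Iω) gyroscopic = (-0.0180, 0.0140, -0.0024)
angular accel α = (0.8533, 1.3286, 1.2800)
ω' = ω + α·dt = (0.4853, 0.7329, 0.6280)
Hamilton product q⊗(0,ω) = (-0.1000000, 0.5328428, 0.6742642, -0.1464465)
q' = normalize(q + ½dt·q⊗(0,ω)) = (0.7014, -0.4729, 0.5332, -0.0073)

p' = (0.4400, -2.0600, -2.6000)
q' = (0.7014, -0.4729, 0.5332, -0.0073)
v' = (-0.4600, -0.6950, 1.8050)
ω' = (0.4853, 0.7329, 0.6280)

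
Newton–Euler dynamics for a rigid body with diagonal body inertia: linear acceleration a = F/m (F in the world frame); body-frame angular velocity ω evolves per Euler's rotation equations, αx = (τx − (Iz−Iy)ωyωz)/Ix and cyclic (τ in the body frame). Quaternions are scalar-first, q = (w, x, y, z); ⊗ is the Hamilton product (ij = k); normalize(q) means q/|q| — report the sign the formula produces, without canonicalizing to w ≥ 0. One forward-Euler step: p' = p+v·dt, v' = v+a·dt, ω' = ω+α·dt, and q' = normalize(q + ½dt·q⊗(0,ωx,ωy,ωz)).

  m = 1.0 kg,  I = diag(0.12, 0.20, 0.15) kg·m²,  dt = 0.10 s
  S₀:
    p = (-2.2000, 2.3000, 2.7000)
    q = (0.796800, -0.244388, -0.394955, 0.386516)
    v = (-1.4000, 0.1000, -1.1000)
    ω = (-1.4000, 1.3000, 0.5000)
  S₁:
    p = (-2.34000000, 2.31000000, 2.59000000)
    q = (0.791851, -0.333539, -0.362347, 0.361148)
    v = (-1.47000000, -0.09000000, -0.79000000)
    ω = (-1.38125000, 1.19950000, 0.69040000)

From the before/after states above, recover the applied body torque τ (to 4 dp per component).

τ = (-0.0100, -0.1800, 0.1400)

Δω = ω₁−ω₀ = (0.01875000, -0.10050000, 0.19040000)
τ = I·(Δω/dt) + ω₀×(Iω₀) = (-0.0100, -0.1800, 0.1400)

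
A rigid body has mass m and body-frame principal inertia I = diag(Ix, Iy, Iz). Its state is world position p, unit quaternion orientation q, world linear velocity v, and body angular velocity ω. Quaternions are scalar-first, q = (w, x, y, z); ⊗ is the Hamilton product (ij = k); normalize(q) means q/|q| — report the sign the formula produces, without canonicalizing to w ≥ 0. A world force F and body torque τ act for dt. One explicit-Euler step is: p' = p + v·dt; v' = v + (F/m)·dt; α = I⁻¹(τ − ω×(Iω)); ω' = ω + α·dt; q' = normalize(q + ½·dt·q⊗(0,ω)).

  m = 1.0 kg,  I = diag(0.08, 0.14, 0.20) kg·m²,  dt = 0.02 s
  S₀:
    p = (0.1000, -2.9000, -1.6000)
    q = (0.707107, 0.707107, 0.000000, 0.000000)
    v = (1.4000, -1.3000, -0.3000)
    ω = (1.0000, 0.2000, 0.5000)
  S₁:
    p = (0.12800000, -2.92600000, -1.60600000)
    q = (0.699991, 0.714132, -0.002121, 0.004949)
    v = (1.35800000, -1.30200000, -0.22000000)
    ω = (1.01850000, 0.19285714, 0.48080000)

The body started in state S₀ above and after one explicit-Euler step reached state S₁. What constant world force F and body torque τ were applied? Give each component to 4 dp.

ω₁ − ω₀ = (0.01850000, -0.00714286, -0.01920000)
precession coupling = (0.0060, -0.0600, 0.0120)
I·α + gyro = (0.0800, -0.1100, -0.1800)
v₁ − v₀ = (-0.04200000, -0.00200000, 0.08000000)
m·(v₁−v₀)/dt = (-2.1000, -0.1000, 4.0000)

F = (-2.1000, -0.1000, 4.0000)
τ = (0.0800, -0.1100, -0.1800)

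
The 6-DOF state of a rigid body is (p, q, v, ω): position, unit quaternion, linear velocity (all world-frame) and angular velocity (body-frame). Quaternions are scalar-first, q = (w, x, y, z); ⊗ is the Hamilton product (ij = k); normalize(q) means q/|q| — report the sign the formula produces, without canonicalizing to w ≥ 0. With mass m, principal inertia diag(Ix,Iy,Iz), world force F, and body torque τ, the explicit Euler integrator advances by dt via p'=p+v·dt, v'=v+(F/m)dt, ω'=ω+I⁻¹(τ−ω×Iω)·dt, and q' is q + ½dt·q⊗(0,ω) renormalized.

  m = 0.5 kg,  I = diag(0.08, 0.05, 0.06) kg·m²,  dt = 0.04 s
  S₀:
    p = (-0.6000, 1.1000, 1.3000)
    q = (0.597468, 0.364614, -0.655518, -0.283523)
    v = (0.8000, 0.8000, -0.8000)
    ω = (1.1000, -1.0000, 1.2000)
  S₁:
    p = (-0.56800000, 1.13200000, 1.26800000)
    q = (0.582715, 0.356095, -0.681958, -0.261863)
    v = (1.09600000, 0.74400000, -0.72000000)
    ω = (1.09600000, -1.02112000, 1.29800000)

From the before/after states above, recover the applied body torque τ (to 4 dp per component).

τ = (-0.0200, 0.0000, 0.1800)

ω₁ − ω₀ = (-0.00400000, -0.02112000, 0.09800000)
I·α + gyro = (-0.0200, 0.0000, 0.1800)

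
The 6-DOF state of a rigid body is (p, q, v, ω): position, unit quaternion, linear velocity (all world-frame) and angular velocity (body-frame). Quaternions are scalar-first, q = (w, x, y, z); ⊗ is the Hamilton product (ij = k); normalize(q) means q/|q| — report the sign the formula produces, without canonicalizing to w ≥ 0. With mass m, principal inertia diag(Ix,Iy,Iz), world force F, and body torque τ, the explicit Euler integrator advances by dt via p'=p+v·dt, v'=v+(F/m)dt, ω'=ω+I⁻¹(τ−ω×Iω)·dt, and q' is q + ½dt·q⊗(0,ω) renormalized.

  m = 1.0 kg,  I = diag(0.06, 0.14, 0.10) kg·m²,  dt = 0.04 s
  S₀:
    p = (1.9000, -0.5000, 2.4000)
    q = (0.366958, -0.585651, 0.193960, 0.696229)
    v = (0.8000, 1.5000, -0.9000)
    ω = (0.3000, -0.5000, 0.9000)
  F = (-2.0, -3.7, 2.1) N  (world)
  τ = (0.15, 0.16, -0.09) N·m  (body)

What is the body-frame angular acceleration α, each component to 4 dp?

α = (2.2000, 1.2200, -0.7800)

ω×(Iω) gyroscopic = (0.0180, -0.0108, -0.0120)
(τ − ω×Iω)/I = (2.2000, 1.2200, -0.7800)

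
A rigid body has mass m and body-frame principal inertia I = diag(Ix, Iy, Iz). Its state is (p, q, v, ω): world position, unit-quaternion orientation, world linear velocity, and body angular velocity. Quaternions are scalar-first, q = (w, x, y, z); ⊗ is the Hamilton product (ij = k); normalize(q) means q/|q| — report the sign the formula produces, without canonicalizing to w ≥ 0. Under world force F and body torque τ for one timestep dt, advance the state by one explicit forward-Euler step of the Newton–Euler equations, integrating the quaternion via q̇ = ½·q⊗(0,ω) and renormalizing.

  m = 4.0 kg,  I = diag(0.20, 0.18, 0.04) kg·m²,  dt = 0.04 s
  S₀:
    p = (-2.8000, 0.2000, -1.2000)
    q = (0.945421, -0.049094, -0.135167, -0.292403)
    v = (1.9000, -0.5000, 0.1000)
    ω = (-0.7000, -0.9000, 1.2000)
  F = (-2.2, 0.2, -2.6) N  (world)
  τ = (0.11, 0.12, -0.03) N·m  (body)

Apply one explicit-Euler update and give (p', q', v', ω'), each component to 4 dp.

angular accel α = (-0.2060, 1.4133, -0.4350)
ω + α·dt = (-0.7082, -0.8435, 1.1826)
q⊗(0,ω) = (0.1948675, -1.0871578, -0.5872840, 1.0840729)
q + ½dt·q⊗(0,ω), renormalized = (0.9488, -0.0708, -0.1468, -0.2706)
p + v·dt = (-2.7240, 0.1800, -1.1960)
v' = v + a·dt = (1.8780, -0.4980, 0.0740)

p' = (-2.7240, 0.1800, -1.1960)
q' = (0.9488, -0.0708, -0.1468, -0.2706)
v' = (1.8780, -0.4980, 0.0740)
ω' = (-0.7082, -0.8435, 1.1826)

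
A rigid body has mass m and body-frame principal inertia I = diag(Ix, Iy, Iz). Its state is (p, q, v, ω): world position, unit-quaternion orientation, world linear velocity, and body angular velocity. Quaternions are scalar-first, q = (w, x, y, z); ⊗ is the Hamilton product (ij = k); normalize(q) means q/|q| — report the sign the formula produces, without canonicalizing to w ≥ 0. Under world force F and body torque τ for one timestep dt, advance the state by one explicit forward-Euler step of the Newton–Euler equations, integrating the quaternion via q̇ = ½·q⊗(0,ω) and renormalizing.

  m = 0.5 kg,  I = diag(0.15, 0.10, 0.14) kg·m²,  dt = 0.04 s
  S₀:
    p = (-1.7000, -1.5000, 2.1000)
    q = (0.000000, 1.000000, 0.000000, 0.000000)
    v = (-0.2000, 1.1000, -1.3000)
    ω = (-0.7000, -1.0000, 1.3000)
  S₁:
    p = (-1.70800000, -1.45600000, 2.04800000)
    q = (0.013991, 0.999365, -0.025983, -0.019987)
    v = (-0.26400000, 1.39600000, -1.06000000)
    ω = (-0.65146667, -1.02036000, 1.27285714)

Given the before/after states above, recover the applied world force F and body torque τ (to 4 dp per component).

F = (-0.8000, 3.7000, 3.0000)
τ = (0.1300, -0.0600, -0.1300)

rate change Δω = (0.04853333, -0.02036000, -0.02714286)
ω₀×(Iω₀) = (-0.0520, -0.0091, -0.0350)
τ = I·(Δω/dt) + ω₀×(Iω₀) = (0.1300, -0.0600, -0.1300)
Δv = v₁−v₀ = (-0.06400000, 0.29600000, 0.24000000)
applied force F = (-0.8000, 3.7000, 3.0000)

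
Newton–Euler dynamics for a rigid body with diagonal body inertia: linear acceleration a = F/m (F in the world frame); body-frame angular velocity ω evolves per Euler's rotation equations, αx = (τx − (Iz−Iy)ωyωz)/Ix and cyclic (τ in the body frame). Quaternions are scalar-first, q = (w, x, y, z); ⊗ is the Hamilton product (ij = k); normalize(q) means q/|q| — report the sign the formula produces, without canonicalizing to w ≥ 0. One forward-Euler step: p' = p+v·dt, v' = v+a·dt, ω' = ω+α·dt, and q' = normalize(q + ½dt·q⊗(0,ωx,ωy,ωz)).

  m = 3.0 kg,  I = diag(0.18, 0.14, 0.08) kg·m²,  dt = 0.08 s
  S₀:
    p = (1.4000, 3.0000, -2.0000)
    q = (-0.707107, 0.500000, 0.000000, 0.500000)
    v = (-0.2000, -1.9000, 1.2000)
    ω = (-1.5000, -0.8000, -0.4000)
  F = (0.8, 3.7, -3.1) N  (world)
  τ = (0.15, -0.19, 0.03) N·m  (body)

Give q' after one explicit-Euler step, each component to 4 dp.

Hamilton product q⊗(0,ω) = (0.9500000, 1.4606605, 0.0156856, -0.1171572)
q' = normalize(q + ½dt·q⊗(0,ω)) = (-0.6675, 0.5571, 0.0006, 0.4941)

q' = (-0.6675, 0.5571, 0.0006, 0.4941)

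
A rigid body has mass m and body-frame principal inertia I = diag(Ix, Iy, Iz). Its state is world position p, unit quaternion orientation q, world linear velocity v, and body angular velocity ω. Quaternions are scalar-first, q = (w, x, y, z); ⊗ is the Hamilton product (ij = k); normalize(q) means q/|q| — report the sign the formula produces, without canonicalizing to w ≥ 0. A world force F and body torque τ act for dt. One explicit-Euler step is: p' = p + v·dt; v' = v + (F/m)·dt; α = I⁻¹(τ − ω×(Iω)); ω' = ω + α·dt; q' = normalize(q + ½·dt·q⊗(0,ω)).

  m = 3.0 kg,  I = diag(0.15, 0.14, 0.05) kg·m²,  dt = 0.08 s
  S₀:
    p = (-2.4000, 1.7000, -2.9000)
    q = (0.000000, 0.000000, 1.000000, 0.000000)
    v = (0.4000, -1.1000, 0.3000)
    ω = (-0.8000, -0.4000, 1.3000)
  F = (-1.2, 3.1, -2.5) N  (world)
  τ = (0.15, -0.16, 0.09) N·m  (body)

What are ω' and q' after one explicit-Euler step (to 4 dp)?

ω' = (-0.7450, -0.4320, 1.4491)
q' = (0.0160, 0.0519, 0.9980, 0.0319)

angular accel α = (0.6880, -0.4000, 1.8640)
new body rate ω' = (-0.7450, -0.4320, 1.4491)
Hamilton product q⊗(0,ω) = (0.4000000, 1.3000000, 0.0000000, 0.8000000)
q + ½dt·q⊗(0,ω), renormalized = (0.0160, 0.0519, 0.9980, 0.0319)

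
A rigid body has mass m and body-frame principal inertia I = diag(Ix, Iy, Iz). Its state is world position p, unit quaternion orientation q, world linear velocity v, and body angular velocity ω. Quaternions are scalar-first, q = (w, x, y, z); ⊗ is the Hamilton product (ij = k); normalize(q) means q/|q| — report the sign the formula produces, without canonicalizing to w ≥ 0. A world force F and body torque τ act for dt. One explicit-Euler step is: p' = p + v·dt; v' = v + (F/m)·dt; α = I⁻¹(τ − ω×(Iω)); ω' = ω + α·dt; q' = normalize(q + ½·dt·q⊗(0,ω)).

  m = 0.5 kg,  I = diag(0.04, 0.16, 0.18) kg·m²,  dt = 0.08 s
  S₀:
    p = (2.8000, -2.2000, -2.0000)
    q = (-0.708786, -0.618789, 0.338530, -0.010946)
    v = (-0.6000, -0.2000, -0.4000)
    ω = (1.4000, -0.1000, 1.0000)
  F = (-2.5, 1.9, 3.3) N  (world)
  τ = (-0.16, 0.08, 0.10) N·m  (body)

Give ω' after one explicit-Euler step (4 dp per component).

(τ − ω×Iω)/I = (-3.9500, 1.7250, 0.6489)
new body rate ω' = (1.0840, 0.0380, 1.0519)

ω' = (1.0840, 0.0380, 1.0519)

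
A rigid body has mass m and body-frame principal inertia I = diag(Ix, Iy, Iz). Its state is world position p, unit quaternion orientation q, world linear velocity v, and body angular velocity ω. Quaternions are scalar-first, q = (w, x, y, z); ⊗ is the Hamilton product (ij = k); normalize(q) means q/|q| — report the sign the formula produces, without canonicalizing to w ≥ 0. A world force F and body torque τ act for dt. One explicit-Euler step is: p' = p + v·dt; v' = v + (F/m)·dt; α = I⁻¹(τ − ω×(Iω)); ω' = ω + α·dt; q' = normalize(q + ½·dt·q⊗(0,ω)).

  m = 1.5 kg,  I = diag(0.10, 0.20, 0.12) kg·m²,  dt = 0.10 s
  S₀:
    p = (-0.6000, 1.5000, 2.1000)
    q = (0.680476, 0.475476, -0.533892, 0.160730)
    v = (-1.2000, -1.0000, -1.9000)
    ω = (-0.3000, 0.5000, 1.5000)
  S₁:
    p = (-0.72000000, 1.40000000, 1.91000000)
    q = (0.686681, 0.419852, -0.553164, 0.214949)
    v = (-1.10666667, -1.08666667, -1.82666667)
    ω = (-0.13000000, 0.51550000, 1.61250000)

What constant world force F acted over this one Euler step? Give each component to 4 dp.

velocity change Δv = (0.09333333, -0.08666667, 0.07333333)
applied force F = (1.4000, -1.3000, 1.1000)

F = (1.4000, -1.3000, 1.1000)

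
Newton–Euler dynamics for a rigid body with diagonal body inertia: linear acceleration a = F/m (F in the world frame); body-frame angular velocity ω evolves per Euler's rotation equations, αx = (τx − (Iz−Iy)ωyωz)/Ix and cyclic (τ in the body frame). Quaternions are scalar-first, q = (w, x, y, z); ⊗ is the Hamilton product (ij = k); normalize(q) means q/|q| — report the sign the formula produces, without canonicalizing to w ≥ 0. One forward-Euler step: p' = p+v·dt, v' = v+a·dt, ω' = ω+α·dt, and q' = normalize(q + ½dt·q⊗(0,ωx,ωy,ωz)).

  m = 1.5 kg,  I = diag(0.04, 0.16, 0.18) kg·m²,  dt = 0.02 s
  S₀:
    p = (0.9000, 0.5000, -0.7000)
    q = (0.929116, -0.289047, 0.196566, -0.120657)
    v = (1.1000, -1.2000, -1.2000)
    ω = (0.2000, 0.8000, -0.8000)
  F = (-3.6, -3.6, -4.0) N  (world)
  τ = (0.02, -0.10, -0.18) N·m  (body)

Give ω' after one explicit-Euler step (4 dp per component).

α = I⁻¹(τ − ω×Iω) = (0.8200, -0.7650, -1.1067)
ω' = ω + α·dt = (0.2164, 0.7847, -0.8221)

ω' = (0.2164, 0.7847, -0.8221)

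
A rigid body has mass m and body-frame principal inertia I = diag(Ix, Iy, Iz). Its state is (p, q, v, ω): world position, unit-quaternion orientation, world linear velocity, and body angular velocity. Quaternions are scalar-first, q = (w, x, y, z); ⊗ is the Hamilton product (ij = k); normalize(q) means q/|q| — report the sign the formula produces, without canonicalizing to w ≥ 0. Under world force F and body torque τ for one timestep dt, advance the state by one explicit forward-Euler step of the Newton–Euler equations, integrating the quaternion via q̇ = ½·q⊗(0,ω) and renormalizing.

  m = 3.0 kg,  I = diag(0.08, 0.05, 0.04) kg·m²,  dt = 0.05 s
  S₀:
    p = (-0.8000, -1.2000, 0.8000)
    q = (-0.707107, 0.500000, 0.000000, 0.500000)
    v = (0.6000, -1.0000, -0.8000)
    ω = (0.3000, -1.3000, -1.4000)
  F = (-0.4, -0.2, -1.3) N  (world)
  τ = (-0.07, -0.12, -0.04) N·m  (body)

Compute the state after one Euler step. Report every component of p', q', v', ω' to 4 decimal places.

p' = (-0.7700, -1.2500, 0.7600)
q' = (-0.6925, 0.5104, 0.0442, 0.5079)
v' = (0.5933, -1.0033, -0.8217)
ω' = (0.2676, -1.4032, -1.4646)

p + v·dt = (-0.7700, -1.2500, 0.7600)
new velocity v' = (0.5933, -1.0033, -0.8217)
ω×(Iω) gyroscopic = (-0.0182, -0.0168, 0.0117)
angular accel α = (-0.6475, -2.0640, -1.2925)
ω + α·dt = (0.2676, -1.4032, -1.4646)
2q̇ = q⊗(0,ω) = (0.5500000, 0.4378679, 1.7692391, 0.3399498)
updated quaternion q' = (-0.6925, 0.5104, 0.0442, 0.5079)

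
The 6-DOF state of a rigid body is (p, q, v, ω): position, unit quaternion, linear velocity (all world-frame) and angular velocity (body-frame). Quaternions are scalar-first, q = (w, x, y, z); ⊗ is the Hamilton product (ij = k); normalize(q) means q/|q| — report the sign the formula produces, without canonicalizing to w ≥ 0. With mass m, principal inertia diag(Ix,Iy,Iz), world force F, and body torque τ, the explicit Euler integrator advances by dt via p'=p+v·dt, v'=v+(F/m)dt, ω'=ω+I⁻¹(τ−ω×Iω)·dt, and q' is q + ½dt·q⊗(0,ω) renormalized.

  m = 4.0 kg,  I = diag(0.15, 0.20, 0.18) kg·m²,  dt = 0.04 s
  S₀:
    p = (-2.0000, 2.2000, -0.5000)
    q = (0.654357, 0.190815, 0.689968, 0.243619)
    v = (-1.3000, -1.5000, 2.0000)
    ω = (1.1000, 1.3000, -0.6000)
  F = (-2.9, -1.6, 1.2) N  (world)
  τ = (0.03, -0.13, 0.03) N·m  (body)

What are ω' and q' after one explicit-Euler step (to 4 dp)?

ω' = (1.1038, 1.2700, -0.6092)
q' = (0.6347, 0.1905, 0.7142, 0.2254)

gyro term ω×Iω = (0.0156, 0.0198, 0.0715)
angular accel α = (0.0960, -0.7490, -0.2306)
ω + α·dt = (1.1038, 1.2700, -0.6092)
2q̇ = q⊗(0,ω) = (-0.9606835, -0.0108928, 1.2331340, -0.9035195)
q' = normalize(q + ½dt·q⊗(0,ω)) = (0.6347, 0.1905, 0.7142, 0.2254)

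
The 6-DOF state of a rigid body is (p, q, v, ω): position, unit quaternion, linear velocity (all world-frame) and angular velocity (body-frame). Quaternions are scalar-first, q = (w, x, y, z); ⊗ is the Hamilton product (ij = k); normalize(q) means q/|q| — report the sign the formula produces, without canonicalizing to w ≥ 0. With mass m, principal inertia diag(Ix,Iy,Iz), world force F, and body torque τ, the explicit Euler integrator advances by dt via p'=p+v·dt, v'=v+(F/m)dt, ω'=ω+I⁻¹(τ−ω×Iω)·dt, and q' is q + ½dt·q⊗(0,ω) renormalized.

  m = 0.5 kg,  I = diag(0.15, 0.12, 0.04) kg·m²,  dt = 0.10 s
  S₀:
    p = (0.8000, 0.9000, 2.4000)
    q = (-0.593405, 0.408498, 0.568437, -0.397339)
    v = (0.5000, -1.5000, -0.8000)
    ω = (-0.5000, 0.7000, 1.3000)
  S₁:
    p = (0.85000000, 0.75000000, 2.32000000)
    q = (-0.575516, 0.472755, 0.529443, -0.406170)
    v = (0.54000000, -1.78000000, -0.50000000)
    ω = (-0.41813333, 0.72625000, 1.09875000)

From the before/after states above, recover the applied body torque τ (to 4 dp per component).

τ = (0.0500, -0.0400, -0.0700)

ω₁ − ω₀ = (0.08186667, 0.02625000, -0.20125000)
ω₀×(Iω₀) = (-0.0728, -0.0715, 0.0105)
I·α + gyro = (0.0500, -0.0400, -0.0700)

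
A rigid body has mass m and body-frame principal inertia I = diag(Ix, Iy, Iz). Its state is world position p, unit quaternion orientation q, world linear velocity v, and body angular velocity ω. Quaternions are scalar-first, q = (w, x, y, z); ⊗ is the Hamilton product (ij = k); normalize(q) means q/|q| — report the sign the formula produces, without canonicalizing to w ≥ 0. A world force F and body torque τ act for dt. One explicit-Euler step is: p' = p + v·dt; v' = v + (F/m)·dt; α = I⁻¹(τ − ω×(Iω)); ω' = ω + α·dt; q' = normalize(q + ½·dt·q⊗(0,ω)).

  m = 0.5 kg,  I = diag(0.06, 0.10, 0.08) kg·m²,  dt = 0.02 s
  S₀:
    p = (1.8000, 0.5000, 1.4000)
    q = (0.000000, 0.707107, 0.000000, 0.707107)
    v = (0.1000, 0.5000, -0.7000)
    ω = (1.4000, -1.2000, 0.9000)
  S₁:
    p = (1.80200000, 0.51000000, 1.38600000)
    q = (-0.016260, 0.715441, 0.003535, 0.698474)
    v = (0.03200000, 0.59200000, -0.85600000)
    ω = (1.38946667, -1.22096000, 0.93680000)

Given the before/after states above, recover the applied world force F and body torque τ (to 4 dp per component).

F = (-1.7000, 2.3000, -3.9000)
τ = (-0.0100, -0.1300, 0.0800)

rate change Δω = (-0.01053333, -0.02096000, 0.03680000)
τ = I·(Δω/dt) + ω₀×(Iω₀) = (-0.0100, -0.1300, 0.0800)
velocity change Δv = (-0.06800000, 0.09200000, -0.15600000)
applied force F = (-1.7000, 2.3000, -3.9000)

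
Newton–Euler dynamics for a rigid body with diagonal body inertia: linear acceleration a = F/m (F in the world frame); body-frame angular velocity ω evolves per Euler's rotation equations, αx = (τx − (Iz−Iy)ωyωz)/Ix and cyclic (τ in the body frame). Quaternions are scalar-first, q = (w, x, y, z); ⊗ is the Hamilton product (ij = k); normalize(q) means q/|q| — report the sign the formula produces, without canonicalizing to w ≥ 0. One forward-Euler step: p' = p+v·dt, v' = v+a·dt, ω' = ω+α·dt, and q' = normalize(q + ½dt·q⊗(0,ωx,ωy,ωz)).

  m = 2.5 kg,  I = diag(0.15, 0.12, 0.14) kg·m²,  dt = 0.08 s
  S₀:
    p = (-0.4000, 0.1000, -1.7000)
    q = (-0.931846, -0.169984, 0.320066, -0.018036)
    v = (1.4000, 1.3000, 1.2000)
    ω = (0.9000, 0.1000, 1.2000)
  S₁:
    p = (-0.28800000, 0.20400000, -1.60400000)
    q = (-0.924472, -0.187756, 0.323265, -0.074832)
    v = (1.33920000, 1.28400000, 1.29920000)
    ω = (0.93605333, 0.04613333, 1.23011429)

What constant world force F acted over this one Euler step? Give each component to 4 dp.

Δv = v₁−v₀ = (-0.06080000, -0.01600000, 0.09920000)
F = m·Δv/dt = (-1.9000, -0.5000, 3.1000)

F = (-1.9000, -0.5000, 3.1000)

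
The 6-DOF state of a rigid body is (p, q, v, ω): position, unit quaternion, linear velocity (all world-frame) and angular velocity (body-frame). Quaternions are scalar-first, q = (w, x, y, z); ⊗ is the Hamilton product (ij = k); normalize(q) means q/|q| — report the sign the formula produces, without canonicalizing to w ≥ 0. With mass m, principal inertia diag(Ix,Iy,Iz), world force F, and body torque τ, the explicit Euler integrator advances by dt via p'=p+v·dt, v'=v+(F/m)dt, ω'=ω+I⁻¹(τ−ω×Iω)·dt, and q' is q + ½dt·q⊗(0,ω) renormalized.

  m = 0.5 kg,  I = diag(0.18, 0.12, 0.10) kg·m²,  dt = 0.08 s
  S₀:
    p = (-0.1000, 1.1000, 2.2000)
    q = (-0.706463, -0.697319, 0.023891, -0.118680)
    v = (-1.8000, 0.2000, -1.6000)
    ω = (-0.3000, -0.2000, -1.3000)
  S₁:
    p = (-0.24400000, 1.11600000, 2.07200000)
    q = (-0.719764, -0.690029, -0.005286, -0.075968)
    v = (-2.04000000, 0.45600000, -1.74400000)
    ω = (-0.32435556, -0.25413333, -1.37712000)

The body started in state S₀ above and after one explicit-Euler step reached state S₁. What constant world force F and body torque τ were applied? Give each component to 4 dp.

F = (-1.5000, 1.6000, -0.9000)
τ = (-0.0600, -0.0500, -0.1000)

Δv = v₁−v₀ = (-0.24000000, 0.25600000, -0.14400000)
applied force F = (-1.5000, 1.6000, -0.9000)
rate change Δω = (-0.02435556, -0.05413333, -0.07712000)
applied torque τ = (-0.0600, -0.0500, -0.1000)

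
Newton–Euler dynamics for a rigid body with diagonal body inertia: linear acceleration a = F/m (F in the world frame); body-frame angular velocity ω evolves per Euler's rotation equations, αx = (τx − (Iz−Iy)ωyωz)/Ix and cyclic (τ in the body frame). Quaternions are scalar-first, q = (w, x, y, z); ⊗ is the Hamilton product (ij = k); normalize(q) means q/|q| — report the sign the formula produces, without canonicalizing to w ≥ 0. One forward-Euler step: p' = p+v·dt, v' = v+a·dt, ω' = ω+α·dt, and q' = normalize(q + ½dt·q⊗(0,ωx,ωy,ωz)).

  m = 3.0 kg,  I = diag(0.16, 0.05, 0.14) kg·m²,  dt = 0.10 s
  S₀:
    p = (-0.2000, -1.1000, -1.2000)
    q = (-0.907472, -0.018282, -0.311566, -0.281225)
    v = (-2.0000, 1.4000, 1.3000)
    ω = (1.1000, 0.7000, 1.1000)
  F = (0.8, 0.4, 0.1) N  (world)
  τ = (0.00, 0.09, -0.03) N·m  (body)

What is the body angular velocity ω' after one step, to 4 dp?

α = I⁻¹(τ − ω×Iω) = (-0.4331, 1.3160, 0.3907)
ω' = ω + α·dt = (1.0567, 0.8316, 1.1391)

ω' = (1.0567, 0.8316, 1.1391)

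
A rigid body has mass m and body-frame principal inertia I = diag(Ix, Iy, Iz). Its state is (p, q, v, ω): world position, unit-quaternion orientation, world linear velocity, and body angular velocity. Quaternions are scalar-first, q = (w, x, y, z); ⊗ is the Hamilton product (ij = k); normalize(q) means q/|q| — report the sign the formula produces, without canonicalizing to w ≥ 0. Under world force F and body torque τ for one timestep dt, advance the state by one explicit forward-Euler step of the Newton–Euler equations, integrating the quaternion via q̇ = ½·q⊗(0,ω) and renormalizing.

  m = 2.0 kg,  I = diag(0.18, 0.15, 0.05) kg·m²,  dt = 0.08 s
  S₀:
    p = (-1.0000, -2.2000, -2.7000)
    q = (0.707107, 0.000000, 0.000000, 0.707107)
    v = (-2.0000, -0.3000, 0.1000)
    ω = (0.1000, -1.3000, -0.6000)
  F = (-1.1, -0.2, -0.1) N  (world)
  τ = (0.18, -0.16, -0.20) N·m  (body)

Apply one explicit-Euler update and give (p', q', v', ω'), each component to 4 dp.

a = F/m = (-0.5500, -0.1000, -0.0500)
p + v·dt = (-1.1600, -2.2240, -2.6920)
v' = v + a·dt = (-2.0440, -0.3080, 0.0960)
ω×(Iω) gyroscopic = (-0.0780, -0.0078, 0.0039)
α = I⁻¹(τ − ω×Iω) = (1.4333, -1.0147, -4.0780)
ω + α·dt = (0.2147, -1.3812, -0.9262)
2q̇ = q⊗(0,ω) = (0.4242642, 0.9899498, -0.8485284, -0.4242642)
q + ½dt·q⊗(0,ω), renormalized = (0.7229, 0.0395, -0.0339, 0.6890)

p' = (-1.1600, -2.2240, -2.6920)
q' = (0.7229, 0.0395, -0.0339, 0.6890)
v' = (-2.0440, -0.3080, 0.0960)
ω' = (0.2147, -1.3812, -0.9262)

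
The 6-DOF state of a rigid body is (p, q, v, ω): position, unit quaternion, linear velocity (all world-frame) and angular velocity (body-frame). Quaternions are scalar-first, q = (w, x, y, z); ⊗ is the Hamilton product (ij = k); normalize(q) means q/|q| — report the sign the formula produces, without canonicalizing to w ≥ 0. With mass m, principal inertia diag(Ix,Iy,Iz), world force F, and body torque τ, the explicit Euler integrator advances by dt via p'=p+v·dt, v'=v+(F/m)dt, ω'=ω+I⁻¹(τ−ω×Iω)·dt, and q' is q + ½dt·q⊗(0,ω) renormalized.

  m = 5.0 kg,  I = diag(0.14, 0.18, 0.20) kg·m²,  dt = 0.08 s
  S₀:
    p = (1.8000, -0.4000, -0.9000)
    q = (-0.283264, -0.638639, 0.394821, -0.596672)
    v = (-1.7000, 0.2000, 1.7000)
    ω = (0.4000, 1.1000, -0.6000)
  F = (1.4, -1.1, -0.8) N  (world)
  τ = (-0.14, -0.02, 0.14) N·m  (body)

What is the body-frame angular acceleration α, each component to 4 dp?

α = (-0.9057, -0.1911, 0.6120)

ω×(Iω) gyroscopic = (-0.0132, 0.0144, 0.0176)
α = I⁻¹(τ − ω×Iω) = (-0.9057, -0.1911, 0.6120)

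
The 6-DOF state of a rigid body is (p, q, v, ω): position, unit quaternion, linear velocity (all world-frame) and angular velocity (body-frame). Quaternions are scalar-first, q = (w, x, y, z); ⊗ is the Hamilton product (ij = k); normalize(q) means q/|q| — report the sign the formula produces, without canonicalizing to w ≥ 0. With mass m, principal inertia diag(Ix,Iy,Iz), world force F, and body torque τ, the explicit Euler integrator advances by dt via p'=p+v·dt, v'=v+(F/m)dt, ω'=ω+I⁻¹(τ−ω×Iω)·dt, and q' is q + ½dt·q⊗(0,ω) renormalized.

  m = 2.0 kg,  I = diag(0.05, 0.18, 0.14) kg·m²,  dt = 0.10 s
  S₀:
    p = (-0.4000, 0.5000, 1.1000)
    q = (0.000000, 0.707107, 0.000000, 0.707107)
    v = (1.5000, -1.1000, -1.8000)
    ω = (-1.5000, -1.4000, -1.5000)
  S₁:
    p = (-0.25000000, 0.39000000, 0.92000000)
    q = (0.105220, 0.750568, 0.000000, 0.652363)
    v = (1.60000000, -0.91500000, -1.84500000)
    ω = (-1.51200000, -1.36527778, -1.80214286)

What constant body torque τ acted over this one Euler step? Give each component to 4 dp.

ω₁ − ω₀ = (-0.01200000, 0.03472222, -0.30214286)
ω₀×(Iω₀) = (-0.0840, -0.2025, 0.2730)
applied torque τ = (-0.0900, -0.1400, -0.1500)

τ = (-0.0900, -0.1400, -0.1500)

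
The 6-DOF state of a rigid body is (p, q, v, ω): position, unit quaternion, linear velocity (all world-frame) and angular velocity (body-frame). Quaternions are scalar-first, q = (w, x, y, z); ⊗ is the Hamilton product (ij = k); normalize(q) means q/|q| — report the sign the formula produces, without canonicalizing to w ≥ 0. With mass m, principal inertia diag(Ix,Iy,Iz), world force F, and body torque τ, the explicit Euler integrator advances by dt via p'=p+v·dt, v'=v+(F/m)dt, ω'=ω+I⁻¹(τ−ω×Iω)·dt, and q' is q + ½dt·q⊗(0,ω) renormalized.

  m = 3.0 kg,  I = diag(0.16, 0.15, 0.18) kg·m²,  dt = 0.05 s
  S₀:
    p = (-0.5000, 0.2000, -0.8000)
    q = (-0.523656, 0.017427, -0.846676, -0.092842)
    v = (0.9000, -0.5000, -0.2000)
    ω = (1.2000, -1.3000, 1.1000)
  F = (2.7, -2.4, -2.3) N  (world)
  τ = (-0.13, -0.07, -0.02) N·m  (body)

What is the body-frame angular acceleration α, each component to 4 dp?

gyro term ω×Iω = (-0.0429, -0.0264, 0.0156)
α = I⁻¹(τ − ω×Iω) = (-0.5444, -0.2907, -0.1978)

α = (-0.5444, -0.2907, -0.1978)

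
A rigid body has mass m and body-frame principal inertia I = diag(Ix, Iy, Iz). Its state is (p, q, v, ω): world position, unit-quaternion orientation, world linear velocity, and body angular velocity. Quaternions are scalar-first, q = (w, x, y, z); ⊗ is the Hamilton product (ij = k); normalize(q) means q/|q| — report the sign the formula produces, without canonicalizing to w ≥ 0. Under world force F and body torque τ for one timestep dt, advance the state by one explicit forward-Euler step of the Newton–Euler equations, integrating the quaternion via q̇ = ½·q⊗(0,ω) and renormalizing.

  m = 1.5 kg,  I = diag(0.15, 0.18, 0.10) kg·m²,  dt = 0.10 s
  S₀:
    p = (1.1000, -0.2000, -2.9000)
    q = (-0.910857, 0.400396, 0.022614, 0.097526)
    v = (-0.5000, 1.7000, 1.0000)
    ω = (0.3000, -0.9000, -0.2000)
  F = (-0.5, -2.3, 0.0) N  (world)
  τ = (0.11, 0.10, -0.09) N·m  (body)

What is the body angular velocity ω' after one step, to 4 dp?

α = I⁻¹(τ − ω×Iω) = (0.8293, 0.5722, -0.8190)
ω' = ω + α·dt = (0.3829, -0.8428, -0.2819)

ω' = (0.3829, -0.8428, -0.2819)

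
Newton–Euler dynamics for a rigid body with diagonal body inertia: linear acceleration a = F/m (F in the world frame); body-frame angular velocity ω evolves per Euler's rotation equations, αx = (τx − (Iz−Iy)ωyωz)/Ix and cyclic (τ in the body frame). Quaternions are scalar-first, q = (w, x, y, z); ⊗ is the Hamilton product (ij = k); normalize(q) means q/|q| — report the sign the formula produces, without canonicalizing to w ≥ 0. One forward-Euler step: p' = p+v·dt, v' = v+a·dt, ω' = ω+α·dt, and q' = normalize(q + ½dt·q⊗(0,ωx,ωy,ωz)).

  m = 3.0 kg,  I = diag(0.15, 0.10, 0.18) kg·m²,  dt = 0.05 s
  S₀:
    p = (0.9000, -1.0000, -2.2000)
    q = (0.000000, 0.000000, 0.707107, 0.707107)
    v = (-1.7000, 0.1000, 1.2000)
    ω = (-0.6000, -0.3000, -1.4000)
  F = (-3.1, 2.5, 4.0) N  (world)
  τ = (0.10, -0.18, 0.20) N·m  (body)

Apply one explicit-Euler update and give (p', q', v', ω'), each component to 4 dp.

p' = (0.8150, -0.9950, -2.1400)
q' = (0.0300, -0.0194, 0.6960, 0.7172)
v' = (-1.7517, 0.1417, 1.2667)
ω' = (-0.5779, -0.3774, -1.3419)

a = F/m = (-1.0333, 0.8333, 1.3333)
new position p' = (0.8150, -0.9950, -2.1400)
v + (F/m)dt = (-1.7517, 0.1417, 1.2667)
gyro term ω×Iω = (0.0336, -0.0252, -0.0090)
(τ − ω×Iω)/I = (0.4427, -1.5480, 1.1611)
new body rate ω' = (-0.5779, -0.3774, -1.3419)
Hamilton product q⊗(0,ω) = (1.2020819, -0.7778177, -0.4242642, 0.4242642)
updated quaternion q' = (0.0300, -0.0194, 0.6960, 0.7172)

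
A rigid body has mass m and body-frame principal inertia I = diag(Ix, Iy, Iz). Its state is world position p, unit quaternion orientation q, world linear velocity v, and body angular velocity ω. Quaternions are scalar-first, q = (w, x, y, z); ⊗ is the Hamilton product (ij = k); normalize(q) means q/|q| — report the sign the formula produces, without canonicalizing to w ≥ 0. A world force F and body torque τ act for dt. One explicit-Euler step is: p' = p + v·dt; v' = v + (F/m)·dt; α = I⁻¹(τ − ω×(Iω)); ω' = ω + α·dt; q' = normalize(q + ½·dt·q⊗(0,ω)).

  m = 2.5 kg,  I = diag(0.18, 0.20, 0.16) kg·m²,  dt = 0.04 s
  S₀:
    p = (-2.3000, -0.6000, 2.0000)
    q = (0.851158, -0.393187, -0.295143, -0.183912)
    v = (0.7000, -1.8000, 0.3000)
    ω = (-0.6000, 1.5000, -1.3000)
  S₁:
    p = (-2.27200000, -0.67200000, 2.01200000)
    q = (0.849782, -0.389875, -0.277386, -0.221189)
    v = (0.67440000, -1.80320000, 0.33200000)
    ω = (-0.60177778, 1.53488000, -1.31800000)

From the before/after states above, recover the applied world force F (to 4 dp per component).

F = (-1.6000, -0.2000, 2.0000)

velocity change Δv = (-0.02560000, -0.00320000, 0.03200000)
m·(v₁−v₀)/dt = (-1.6000, -0.2000, 2.0000)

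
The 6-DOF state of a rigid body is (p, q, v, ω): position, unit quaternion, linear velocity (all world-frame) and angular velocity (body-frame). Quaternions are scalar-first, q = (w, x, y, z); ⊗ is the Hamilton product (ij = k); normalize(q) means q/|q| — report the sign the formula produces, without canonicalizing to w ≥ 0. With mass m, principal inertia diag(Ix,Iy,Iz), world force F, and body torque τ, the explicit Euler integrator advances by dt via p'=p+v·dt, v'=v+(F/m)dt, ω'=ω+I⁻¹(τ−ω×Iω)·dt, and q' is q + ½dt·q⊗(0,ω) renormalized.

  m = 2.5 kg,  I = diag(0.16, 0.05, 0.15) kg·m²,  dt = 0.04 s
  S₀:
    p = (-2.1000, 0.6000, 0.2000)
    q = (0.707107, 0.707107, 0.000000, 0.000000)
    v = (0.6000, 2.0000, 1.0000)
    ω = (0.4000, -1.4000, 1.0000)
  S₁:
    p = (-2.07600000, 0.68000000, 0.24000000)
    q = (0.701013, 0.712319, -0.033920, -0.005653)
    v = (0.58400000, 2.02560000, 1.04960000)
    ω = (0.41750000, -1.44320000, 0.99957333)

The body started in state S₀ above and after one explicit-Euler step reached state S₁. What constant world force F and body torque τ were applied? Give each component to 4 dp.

F = (-1.0000, 1.6000, 3.1000)
τ = (-0.0700, -0.0500, 0.0600)

rate change Δω = (0.01750000, -0.04320000, -0.00042667)
gyro term ω₀×Iω₀ = (-0.1400, 0.0040, 0.0616)
I·α + gyro = (-0.0700, -0.0500, 0.0600)
v₁ − v₀ = (-0.01600000, 0.02560000, 0.04960000)
F = m·Δv/dt = (-1.0000, 1.6000, 3.1000)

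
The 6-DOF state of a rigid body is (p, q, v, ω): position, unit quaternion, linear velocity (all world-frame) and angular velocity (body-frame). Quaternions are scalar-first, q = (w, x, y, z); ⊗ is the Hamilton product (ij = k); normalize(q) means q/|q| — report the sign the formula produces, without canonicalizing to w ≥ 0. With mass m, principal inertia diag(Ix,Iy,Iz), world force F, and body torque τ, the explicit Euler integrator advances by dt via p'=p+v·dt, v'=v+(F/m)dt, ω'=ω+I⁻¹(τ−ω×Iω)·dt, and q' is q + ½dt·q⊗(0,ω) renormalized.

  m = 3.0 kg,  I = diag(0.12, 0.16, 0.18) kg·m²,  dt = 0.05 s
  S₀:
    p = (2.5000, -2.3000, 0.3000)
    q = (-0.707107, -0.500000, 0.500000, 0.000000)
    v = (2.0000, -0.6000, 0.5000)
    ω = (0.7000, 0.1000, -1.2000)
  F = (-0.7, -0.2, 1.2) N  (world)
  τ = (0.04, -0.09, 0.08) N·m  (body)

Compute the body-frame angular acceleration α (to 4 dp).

α = (0.3533, -0.8775, 0.4289)

ω×(Iω) gyroscopic = (-0.0024, 0.0504, 0.0028)
α = I⁻¹(τ − ω×Iω) = (0.3533, -0.8775, 0.4289)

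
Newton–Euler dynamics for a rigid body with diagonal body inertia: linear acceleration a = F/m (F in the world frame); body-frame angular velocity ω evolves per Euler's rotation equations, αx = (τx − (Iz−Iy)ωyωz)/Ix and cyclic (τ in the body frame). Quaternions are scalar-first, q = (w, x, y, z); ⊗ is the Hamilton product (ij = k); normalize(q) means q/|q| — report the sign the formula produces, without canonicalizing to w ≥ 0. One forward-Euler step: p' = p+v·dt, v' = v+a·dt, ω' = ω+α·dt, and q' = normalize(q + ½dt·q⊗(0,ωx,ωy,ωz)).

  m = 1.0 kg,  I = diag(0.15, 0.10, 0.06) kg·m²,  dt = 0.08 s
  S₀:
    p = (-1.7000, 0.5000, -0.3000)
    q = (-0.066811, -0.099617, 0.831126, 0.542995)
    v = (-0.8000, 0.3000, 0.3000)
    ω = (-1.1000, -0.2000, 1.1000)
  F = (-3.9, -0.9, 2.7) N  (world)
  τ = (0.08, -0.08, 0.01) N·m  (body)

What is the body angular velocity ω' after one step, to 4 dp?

ω' = (-1.0620, -0.1769, 1.1280)

gyro term ω×Iω = (0.0088, -0.1089, -0.0110)
α = I⁻¹(τ − ω×Iω) = (0.4747, 0.2890, 0.3500)
new body rate ω' = (-1.0620, -0.1769, 1.1280)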